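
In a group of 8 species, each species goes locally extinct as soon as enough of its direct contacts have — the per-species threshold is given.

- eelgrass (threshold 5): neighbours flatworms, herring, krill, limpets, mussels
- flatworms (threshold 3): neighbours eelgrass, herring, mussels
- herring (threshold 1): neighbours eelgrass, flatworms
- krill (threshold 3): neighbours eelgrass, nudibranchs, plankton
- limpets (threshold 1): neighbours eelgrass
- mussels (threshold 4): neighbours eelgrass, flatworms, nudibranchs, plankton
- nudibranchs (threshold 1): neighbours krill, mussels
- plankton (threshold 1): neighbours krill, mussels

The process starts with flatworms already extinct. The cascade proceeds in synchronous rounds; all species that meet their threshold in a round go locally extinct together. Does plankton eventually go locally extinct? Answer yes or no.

no

Round 1 — flatworms goes locally extinct (initial).
Round 2 — checking thresholds:
  eelgrass: 1 of 5 neighbours < 5, below threshold.
  herring: 1 of 2 neighbours ≥ 1, goes locally extinct.
  mussels: 1 of 4 neighbours < 4, below threshold.
Round 3 — no new extinctions; cascade stops.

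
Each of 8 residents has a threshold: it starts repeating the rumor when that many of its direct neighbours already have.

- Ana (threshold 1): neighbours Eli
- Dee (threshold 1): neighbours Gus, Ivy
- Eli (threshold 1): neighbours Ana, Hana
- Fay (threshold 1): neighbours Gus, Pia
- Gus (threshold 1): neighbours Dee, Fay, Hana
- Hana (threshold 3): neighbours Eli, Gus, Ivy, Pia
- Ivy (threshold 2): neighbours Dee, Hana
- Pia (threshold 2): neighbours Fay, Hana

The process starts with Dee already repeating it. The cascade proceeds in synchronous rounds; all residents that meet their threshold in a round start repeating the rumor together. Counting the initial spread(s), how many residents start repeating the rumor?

Round 1 — Dee starts repeating the rumor (initial).
Round 2 — checking thresholds:
  Gus: 1 of 3 neighbours ≥ 1, starts repeating the rumor.
  Ivy: 1 of 2 neighbours < 2, holds.
Round 3 — checking thresholds:
  Fay: 1 of 2 neighbours ≥ 1, starts repeating the rumor.
  Hana: 1 of 4 neighbours < 3, holds.
  Ivy: 1 of 2 neighbours < 2, holds.
Round 4 — no new spreads; cascade stops.

3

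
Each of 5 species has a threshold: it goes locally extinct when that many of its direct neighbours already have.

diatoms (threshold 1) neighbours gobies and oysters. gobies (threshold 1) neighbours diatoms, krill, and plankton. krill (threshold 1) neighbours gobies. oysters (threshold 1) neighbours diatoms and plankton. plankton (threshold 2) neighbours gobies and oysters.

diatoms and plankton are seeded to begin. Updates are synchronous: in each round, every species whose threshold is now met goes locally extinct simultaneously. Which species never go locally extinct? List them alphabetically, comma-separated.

none

Round 1 — diatoms, plankton go locally extinct (initial).
Round 2 — checking thresholds:
  gobies: 2 of 3 neighbours ≥ 1, goes locally extinct.
  oysters: 2 of 2 neighbours ≥ 1, goes locally extinct.
Round 3 — checking thresholds:
  krill: 1 of 1 neighbours ≥ 1, goes locally extinct.
Round 4 — no new extinctions; cascade stops.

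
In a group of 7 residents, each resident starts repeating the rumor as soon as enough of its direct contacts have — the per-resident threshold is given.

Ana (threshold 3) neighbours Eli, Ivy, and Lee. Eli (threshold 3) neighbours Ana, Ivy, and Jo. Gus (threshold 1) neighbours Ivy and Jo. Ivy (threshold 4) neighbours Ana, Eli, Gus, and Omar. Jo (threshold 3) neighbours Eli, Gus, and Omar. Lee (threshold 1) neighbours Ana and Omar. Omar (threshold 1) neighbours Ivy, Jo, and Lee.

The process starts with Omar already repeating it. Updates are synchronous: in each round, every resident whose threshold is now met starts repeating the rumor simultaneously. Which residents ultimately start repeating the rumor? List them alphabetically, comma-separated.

Round 1 — Omar starts repeating the rumor (initial).
Round 2 — checking thresholds:
  Ivy: 1 of 4 neighbours < 4, below threshold.
  Jo: 1 of 3 neighbours < 3, below threshold.
  Lee: 1 of 2 neighbours ≥ 1, starts repeating the rumor.
Round 3 — no new spreads; cascade stops.

Lee, Omar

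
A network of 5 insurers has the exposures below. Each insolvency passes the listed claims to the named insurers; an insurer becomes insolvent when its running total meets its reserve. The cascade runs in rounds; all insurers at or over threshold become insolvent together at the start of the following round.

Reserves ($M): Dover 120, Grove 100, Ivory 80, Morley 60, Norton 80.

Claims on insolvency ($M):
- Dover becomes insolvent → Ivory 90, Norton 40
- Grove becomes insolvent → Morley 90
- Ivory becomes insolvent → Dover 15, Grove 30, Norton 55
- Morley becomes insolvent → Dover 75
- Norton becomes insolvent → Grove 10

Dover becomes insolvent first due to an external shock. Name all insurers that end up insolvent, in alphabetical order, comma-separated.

Round 1 — Dover becomes insolvent (initial).
  Ivory: +90 → 90 ≥ 80
  Norton: +40 → 40 < 80
Round 2 — Ivory becomes insolvent.
  Grove: +30 → 30 < 100
  Norton: +55 → 95 ≥ 80
Round 3 — Norton becomes insolvent.
  Grove: +10 → 40 < 100
No further insolvencies.

Dover, Ivory, Norton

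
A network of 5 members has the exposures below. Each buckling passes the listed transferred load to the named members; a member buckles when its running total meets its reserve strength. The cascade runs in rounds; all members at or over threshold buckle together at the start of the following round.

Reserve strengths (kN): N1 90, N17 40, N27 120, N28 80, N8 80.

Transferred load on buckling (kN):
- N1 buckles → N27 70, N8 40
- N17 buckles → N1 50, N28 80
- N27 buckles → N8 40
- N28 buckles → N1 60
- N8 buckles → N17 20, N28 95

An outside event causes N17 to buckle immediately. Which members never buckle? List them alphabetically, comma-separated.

Round 1 — N17 buckles (initial).
  N1: +50 → 50 < 90
  N28: +80 → 80 ≥ 80
Round 2 — N28 buckles.
  N1: +60 → 110 ≥ 90
Round 3 — N1 buckles.
  N27: +70 → 70 < 120
  N8: +40 → 40 < 80
No further bucklings.

N27, N8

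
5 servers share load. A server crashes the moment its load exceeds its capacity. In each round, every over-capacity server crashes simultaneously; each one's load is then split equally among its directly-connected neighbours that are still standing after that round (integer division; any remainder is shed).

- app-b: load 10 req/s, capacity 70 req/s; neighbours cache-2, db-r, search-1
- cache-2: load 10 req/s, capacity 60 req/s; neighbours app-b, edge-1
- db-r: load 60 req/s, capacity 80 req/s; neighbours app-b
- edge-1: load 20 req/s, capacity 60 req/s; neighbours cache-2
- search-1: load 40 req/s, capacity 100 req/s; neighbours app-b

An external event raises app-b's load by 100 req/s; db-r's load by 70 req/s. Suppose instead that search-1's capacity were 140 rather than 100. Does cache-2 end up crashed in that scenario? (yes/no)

yes

With search-1's capacity at 140:
Round 1 — app-b at 110 > 70; db-r at 130 > 80. app-b, db-r crash.
  app-b sheds 110 req/s to cache-2, search-1: 55 each.
    cache-2: 10+55 = 65 > 60
    search-1: 40+55 = 95 ≤ 140
  db-r sheds 130 req/s: no online neighbours, lost.
Round 2 — cache-2 crashes.
  cache-2 sheds 65 req/s to edge-1: 65 each.
    edge-1: 20+65 = 85 > 60
Round 3 — edge-1 crashes.
  edge-1 sheds 85 req/s: no online neighbours, lost.
No further crashes.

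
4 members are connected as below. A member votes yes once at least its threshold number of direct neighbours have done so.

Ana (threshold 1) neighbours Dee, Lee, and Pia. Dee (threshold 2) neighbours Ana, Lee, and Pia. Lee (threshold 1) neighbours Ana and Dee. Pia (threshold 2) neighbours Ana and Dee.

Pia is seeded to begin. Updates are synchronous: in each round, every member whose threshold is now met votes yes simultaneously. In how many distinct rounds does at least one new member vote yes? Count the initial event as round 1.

Round 1 — Pia votes yes (initial).
Round 2 — checking thresholds:
  Ana: 1 of 3 neighbours ≥ 1, votes yes.
  Dee: 1 of 3 neighbours < 2, holds.
Round 3 — checking thresholds:
  Dee: 2 of 3 neighbours ≥ 2, votes yes.
  Lee: 1 of 2 neighbours ≥ 1, votes yes.
Round 4 — no new yes votes; cascade stops.

3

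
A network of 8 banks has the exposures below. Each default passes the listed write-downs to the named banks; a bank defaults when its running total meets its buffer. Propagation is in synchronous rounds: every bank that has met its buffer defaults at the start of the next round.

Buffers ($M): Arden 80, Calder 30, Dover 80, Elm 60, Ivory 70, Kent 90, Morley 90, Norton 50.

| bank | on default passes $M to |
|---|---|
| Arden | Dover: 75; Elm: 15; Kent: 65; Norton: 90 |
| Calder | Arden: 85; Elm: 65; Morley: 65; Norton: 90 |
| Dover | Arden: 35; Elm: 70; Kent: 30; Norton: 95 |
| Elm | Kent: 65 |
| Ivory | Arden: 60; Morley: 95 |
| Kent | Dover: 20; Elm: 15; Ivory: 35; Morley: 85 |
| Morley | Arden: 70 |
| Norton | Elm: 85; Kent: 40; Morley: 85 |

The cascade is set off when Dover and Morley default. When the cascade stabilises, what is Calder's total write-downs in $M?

0

Round 1 — Dover, Morley default (initial).
  Arden: +35+70 → 105 ≥ 80
  Elm: +70 → 70 ≥ 60
  Kent: +30 → 30 < 90
  Norton: +95 → 95 ≥ 50
Round 2 — Arden, Elm, Norton default.
  Kent: +65+65+40 → 200 ≥ 90
Round 3 — Kent defaults.
  Ivory: +35 → 35 < 70
No further defaults.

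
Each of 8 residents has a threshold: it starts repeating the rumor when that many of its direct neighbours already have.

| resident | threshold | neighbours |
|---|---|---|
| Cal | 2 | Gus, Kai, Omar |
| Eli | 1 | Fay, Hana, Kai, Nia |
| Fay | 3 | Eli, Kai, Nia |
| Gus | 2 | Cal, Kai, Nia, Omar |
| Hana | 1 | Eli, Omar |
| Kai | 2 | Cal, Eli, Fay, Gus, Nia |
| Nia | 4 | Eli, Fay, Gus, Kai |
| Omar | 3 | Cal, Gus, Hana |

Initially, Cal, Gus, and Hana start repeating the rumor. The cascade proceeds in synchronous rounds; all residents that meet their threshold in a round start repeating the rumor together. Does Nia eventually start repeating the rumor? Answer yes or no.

no

Round 1 — Cal, Gus, Hana start repeating the rumor (initial).
Round 2 — checking thresholds:
  Eli: 1 of 4 neighbours ≥ 1, starts repeating the rumor.
  Kai: 2 of 5 neighbours ≥ 2, starts repeating the rumor.
  Nia: 1 of 4 neighbours < 4, not yet.
  Omar: 3 of 3 neighbours ≥ 3, starts repeating the rumor.
Round 3 — no new spreads; cascade stops.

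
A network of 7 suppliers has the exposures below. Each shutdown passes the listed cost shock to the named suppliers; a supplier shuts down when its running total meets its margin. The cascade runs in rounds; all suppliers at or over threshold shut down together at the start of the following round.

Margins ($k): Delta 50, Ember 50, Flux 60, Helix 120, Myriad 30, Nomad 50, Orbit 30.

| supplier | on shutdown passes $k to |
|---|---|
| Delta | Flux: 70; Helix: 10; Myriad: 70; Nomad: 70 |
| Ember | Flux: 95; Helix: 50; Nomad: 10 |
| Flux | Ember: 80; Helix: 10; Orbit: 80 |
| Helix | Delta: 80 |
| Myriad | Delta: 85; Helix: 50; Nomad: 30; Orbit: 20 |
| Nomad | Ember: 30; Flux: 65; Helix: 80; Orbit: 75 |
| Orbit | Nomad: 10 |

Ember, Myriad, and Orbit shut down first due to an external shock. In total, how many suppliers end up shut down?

7

Round 1 — Ember, Myriad, Orbit shut down (initial).
  Delta: +85 → 85 ≥ 50
  Flux: +95 → 95 ≥ 60
  Helix: +50+50 → 100 < 120
  Nomad: +10+30+10 → 50 ≥ 50
Round 2 — Delta, Flux, Nomad shut down.
  Helix: +10+10+80 → 200 ≥ 120
Round 3 — Helix shuts down.
No further shutdowns.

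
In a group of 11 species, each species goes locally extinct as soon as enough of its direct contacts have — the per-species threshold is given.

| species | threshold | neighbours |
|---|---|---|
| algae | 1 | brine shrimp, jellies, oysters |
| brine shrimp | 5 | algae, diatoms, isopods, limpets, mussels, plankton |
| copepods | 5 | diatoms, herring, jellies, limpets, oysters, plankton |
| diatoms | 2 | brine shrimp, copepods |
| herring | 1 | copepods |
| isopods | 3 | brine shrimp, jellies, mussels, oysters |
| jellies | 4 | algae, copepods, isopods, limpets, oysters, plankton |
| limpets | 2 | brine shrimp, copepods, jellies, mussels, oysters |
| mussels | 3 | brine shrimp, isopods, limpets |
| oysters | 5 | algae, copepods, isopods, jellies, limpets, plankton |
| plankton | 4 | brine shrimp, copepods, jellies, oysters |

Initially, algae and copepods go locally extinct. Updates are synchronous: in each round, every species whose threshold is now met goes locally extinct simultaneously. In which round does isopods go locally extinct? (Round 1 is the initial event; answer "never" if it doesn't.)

never

Round 1 — algae, copepods go locally extinct (initial).
Round 2 — checking thresholds:
  brine shrimp: 1 of 6 neighbours < 5, not yet.
  diatoms: 1 of 2 neighbours < 2, not yet.
  herring: 1 of 1 neighbours ≥ 1, goes locally extinct.
  jellies: 2 of 6 neighbours < 4, not yet.
  limpets: 1 of 5 neighbours < 2, not yet.
  oysters: 2 of 6 neighbours < 5, not yet.
  plankton: 1 of 4 neighbours < 4, not yet.
Round 3 — no new extinctions; cascade stops.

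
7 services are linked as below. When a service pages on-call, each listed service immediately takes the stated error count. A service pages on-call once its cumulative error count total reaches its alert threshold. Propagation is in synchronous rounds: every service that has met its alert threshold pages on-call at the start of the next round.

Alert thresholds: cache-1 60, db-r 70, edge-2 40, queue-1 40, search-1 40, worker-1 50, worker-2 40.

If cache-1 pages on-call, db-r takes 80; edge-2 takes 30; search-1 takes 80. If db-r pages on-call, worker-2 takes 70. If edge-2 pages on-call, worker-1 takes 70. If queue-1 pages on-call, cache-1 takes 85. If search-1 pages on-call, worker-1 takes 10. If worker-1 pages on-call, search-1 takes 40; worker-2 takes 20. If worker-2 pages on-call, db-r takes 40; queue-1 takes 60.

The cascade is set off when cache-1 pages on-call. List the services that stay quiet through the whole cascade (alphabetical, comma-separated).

Round 1 — cache-1 pages on-call (initial).
  db-r: +80 → 80 ≥ 70
  edge-2: +30 → 30 < 40
  search-1: +80 → 80 ≥ 40
Round 2 — db-r, search-1 page on-call.
  worker-1: +10 → 10 < 50
  worker-2: +70 → 70 ≥ 40
Round 3 — worker-2 pages on-call.
  queue-1: +60 → 60 ≥ 40
Round 4 — queue-1 pages on-call.
No further pages.

edge-2, worker-1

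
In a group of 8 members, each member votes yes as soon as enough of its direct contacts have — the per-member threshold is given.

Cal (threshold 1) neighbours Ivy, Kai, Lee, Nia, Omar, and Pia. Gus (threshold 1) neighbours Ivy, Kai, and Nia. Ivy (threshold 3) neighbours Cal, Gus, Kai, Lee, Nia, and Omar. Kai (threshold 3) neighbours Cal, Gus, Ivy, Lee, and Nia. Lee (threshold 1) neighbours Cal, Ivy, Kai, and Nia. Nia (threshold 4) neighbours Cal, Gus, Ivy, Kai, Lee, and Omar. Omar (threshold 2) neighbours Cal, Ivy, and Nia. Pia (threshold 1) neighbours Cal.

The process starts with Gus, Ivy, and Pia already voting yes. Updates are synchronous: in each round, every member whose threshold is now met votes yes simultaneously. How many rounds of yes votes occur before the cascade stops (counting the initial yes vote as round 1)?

3

Round 1 — Gus, Ivy, Pia vote yes (initial).
Round 2 — checking thresholds:
  Cal: 2 of 6 neighbours ≥ 1, votes yes.
  Kai: 2 of 5 neighbours < 3, not yet.
  Lee: 1 of 4 neighbours ≥ 1, votes yes.
  Nia: 2 of 6 neighbours < 4, not yet.
  Omar: 1 of 3 neighbours < 2, not yet.
Round 3 — checking thresholds:
  Kai: 4 of 5 neighbours ≥ 3, votes yes.
  Nia: 4 of 6 neighbours ≥ 4, votes yes.
  Omar: 2 of 3 neighbours ≥ 2, votes yes.
Round 4 — no new yes votes; cascade stops.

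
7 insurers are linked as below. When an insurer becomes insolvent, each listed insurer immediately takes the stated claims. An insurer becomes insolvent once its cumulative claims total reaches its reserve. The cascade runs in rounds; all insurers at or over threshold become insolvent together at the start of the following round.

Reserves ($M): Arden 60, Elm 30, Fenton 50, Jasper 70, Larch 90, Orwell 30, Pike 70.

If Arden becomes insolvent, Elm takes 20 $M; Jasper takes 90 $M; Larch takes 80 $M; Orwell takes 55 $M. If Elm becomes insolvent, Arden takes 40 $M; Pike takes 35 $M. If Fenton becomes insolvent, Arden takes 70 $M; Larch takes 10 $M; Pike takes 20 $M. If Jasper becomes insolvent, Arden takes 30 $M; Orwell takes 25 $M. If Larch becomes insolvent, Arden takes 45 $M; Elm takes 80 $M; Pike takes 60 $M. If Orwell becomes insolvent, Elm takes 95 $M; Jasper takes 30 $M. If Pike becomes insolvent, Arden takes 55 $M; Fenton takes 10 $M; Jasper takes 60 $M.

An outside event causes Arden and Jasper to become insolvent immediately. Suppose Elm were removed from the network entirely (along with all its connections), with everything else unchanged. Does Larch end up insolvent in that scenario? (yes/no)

With Elm removed:
Round 1 — Arden, Jasper become insolvent (initial).
  Larch: +80 → 80 < 90
  Orwell: +55+25 → 80 ≥ 30
Round 2 — Orwell becomes insolvent.
No further insolvencies.

no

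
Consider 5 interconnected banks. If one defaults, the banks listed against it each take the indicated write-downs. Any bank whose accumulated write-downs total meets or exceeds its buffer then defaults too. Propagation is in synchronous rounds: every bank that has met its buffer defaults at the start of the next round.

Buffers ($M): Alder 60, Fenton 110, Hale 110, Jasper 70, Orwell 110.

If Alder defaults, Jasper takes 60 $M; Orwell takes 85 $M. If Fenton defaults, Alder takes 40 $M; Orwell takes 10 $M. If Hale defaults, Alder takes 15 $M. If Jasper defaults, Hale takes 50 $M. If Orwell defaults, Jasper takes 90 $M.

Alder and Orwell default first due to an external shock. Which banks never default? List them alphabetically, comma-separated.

Round 1 — Alder, Orwell default (initial).
  Jasper: +60+90 → 150 ≥ 70
Round 2 — Jasper defaults.
  Hale: +50 → 50 < 110
No further defaults.

Fenton, Hale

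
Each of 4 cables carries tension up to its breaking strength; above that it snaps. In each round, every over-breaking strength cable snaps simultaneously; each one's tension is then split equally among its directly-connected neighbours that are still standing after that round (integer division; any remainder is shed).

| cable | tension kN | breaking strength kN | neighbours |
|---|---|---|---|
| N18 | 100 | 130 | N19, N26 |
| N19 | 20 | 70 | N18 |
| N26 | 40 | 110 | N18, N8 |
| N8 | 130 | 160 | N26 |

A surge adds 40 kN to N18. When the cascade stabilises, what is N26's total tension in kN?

110

Round 1 — N18 at 140 > 130. N18 snaps.
  N18 sheds 140 kN to N19, N26: 70 each.
    N19: 20+70 = 90 > 70
    N26: 40+70 = 110 ≤ 110
Round 2 — N19 snaps.
  N19 sheds 90 kN: no online neighbours, lost.
No further breaks.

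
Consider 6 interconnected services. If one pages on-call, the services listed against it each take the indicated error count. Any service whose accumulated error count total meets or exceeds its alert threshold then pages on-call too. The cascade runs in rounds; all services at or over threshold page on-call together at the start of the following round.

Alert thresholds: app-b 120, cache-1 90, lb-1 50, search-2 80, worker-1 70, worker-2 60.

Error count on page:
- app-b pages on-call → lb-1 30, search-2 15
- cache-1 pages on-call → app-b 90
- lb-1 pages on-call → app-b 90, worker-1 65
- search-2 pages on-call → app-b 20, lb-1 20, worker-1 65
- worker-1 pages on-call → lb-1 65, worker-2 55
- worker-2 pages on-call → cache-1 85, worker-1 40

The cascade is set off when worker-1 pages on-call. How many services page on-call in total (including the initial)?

Round 1 — worker-1 pages on-call (initial).
  lb-1: +65 → 65 ≥ 50
  worker-2: +55 → 55 < 60
Round 2 — lb-1 pages on-call.
  app-b: +90 → 90 < 120
No further pages.

2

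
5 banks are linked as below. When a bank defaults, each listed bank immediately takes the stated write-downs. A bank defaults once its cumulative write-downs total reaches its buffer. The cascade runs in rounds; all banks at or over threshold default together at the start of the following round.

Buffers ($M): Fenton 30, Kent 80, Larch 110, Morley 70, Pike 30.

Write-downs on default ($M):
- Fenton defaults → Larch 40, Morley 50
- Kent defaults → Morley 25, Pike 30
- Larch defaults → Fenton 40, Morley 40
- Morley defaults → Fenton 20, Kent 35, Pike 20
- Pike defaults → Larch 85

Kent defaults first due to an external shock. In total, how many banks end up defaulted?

Round 1 — Kent defaults (initial).
  Morley: +25 → 25 < 70
  Pike: +30 → 30 ≥ 30
Round 2 — Pike defaults.
  Larch: +85 → 85 < 110
No further defaults.

2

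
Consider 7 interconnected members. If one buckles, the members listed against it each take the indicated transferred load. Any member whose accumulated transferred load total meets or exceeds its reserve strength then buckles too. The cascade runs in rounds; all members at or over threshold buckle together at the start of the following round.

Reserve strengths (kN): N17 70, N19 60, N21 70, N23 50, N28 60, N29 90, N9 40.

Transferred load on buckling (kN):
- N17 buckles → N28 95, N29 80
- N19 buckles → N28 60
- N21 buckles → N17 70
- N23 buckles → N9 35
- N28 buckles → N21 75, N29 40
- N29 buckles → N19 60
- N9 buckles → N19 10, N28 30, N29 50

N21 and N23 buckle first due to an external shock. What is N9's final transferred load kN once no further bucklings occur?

35

Round 1 — N21, N23 buckle (initial).
  N17: +70 → 70 ≥ 70
  N9: +35 → 35 < 40
Round 2 — N17 buckles.
  N28: +95 → 95 ≥ 60
  N29: +80 → 80 < 90
Round 3 — N28 buckles.
  N29: +40 → 120 ≥ 90
Round 4 — N29 buckles.
  N19: +60 → 60 ≥ 60
Round 5 — N19 buckles.
No further bucklings.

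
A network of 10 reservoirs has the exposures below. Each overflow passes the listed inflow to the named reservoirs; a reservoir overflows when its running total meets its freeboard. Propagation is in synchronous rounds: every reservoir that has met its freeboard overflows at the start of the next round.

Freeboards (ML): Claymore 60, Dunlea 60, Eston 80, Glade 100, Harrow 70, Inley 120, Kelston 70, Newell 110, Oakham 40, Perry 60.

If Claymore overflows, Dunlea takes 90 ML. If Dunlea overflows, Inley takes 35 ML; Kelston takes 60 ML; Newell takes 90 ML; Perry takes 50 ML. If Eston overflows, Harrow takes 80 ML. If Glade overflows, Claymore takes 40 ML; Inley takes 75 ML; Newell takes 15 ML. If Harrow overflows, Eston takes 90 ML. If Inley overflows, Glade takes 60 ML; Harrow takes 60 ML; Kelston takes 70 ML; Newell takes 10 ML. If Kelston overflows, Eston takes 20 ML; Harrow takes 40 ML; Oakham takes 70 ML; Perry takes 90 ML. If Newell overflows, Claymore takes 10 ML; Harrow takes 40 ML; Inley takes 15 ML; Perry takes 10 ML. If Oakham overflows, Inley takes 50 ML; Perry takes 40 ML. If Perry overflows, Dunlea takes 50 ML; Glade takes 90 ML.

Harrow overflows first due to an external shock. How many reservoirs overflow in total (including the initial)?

Round 1 — Harrow overflows (initial).
  Eston: +90 → 90 ≥ 80
Round 2 — Eston overflows.
No further overflows.

2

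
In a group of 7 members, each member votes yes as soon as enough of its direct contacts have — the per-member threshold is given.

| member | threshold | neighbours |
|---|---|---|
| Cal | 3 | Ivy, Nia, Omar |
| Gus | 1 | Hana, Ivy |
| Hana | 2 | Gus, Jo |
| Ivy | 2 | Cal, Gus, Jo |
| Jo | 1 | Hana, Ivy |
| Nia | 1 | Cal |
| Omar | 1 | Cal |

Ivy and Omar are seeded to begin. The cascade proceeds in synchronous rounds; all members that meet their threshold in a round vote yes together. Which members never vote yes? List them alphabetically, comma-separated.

Cal, Nia

Round 1 — Ivy, Omar vote yes (initial).
Round 2 — checking thresholds:
  Cal: 2 of 3 neighbours < 3, holds.
  Gus: 1 of 2 neighbours ≥ 1, votes yes.
  Jo: 1 of 2 neighbours ≥ 1, votes yes.
Round 3 — checking thresholds:
  Cal: 2 of 3 neighbours < 3, holds.
  Hana: 2 of 2 neighbours ≥ 2, votes yes.
Round 4 — no new yes votes; cascade stops.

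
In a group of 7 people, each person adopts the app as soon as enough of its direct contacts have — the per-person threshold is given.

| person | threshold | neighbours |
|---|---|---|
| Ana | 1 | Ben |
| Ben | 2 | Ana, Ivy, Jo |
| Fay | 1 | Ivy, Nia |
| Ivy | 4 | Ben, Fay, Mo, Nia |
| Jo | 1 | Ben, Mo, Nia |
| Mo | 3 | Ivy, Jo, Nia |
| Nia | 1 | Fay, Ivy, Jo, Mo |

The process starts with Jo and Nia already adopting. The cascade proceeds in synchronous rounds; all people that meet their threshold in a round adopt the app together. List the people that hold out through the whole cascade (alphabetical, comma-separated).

Round 1 — Jo, Nia adopt the app (initial).
Round 2 — checking thresholds:
  Ben: 1 of 3 neighbours < 2, holds.
  Fay: 1 of 2 neighbours ≥ 1, adopts the app.
  Ivy: 1 of 4 neighbours < 4, holds.
  Mo: 2 of 3 neighbours < 3, holds.
Round 3 — no new adoptions; cascade stops.

Ana, Ben, Ivy, Mo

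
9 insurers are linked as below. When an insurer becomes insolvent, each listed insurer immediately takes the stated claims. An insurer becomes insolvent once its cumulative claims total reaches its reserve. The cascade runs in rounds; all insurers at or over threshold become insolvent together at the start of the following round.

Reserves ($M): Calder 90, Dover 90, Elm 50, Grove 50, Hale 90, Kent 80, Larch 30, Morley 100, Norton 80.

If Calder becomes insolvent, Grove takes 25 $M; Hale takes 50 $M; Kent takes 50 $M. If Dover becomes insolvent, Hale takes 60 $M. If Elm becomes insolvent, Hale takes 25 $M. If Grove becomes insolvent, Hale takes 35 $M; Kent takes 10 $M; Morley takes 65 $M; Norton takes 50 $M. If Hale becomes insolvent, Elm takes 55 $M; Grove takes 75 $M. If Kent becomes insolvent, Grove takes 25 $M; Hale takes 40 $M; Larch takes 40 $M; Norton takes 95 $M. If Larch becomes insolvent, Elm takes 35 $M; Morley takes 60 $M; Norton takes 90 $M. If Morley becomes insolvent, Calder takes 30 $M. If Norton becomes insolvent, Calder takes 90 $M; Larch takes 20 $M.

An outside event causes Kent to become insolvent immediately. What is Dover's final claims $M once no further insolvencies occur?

0

Round 1 — Kent becomes insolvent (initial).
  Grove: +25 → 25 < 50
  Hale: +40 → 40 < 90
  Larch: +40 → 40 ≥ 30
  Norton: +95 → 95 ≥ 80
Round 2 — Larch, Norton become insolvent.
  Calder: +90 → 90 ≥ 90
  Elm: +35 → 35 < 50
  Morley: +60 → 60 < 100
Round 3 — Calder becomes insolvent.
  Grove: +25 → 50 ≥ 50
  Hale: +50 → 90 ≥ 90
Round 4 — Grove, Hale become insolvent.
  Elm: +55 → 90 ≥ 50
  Morley: +65 → 125 ≥ 100
Round 5 — Elm, Morley become insolvent.
No further insolvencies.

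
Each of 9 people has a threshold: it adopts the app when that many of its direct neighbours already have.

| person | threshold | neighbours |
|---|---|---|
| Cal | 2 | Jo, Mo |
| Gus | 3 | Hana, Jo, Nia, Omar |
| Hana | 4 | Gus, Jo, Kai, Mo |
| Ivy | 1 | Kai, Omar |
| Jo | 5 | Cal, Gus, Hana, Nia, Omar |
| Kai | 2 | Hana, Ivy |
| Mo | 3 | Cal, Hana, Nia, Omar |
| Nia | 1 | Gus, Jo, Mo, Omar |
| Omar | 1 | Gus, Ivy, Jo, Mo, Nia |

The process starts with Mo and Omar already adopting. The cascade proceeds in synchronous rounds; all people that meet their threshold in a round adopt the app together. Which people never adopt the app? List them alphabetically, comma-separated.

Cal, Gus, Hana, Jo, Kai

Round 1 — Mo, Omar adopt the app (initial).
Round 2 — checking thresholds:
  Cal: 1 of 2 neighbours < 2, below threshold.
  Gus: 1 of 4 neighbours < 3, below threshold.
  Hana: 1 of 4 neighbours < 4, below threshold.
  Ivy: 1 of 2 neighbours ≥ 1, adopts the app.
  Jo: 1 of 5 neighbours < 5, below threshold.
  Nia: 2 of 4 neighbours ≥ 1, adopts the app.
Round 3 — no new adoptions; cascade stops.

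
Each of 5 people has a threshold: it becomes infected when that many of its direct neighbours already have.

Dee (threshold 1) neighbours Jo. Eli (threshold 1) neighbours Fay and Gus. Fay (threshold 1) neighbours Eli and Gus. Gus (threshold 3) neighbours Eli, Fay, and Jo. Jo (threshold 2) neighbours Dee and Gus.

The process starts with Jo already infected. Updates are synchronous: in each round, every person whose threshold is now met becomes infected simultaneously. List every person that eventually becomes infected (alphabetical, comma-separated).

Round 1 — Jo becomes infected (initial).
Round 2 — checking thresholds:
  Dee: 1 of 1 neighbours ≥ 1, becomes infected.
  Gus: 1 of 3 neighbours < 3, not yet.
Round 3 — no new infections; cascade stops.

Dee, Jo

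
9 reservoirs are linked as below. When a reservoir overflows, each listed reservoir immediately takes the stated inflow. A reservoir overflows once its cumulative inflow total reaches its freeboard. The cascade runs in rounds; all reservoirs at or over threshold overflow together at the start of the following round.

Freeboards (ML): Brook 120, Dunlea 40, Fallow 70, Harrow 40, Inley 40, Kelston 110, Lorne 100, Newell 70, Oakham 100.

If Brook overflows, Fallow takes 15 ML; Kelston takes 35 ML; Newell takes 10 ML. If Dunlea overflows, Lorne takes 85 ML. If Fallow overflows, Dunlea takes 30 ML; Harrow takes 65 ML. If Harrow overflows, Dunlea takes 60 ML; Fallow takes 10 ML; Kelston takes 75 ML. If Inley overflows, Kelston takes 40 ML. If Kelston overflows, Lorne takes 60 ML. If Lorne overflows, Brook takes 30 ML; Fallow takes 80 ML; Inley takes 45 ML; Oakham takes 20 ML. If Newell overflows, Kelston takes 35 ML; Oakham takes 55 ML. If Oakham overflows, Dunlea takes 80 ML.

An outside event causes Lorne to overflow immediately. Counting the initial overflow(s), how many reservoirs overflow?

Round 1 — Lorne overflows (initial).
  Brook: +30 → 30 < 120
  Fallow: +80 → 80 ≥ 70
  Inley: +45 → 45 ≥ 40
  Oakham: +20 → 20 < 100
Round 2 — Fallow, Inley overflow.
  Dunlea: +30 → 30 < 40
  Harrow: +65 → 65 ≥ 40
  Kelston: +40 → 40 < 110
Round 3 — Harrow overflows.
  Dunlea: +60 → 90 ≥ 40
  Kelston: +75 → 115 ≥ 110
Round 4 — Dunlea, Kelston overflow.
No further overflows.

6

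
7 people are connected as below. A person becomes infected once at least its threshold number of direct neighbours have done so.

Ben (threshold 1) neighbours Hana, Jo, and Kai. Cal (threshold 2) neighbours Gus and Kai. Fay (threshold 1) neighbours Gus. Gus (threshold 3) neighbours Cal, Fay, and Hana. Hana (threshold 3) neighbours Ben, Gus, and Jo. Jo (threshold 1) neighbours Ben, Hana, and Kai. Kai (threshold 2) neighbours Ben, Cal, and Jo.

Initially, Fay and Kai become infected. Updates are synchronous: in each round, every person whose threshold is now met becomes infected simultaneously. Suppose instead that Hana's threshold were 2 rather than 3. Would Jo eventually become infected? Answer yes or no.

yes

With Hana's threshold at 2:
Round 1 — Fay, Kai become infected (initial).
Round 2 — checking thresholds:
  Ben: 1 of 3 neighbours ≥ 1, becomes infected.
  Cal: 1 of 2 neighbours < 2, below threshold.
  Gus: 1 of 3 neighbours < 3, below threshold.
  Jo: 1 of 3 neighbours ≥ 1, becomes infected.
Round 3 — checking thresholds:
  Cal: 1 of 2 neighbours < 2, below threshold.
  Gus: 1 of 3 neighbours < 3, below threshold.
  Hana: 2 of 3 neighbours ≥ 2, becomes infected.
Round 4 — no new infections; cascade stops.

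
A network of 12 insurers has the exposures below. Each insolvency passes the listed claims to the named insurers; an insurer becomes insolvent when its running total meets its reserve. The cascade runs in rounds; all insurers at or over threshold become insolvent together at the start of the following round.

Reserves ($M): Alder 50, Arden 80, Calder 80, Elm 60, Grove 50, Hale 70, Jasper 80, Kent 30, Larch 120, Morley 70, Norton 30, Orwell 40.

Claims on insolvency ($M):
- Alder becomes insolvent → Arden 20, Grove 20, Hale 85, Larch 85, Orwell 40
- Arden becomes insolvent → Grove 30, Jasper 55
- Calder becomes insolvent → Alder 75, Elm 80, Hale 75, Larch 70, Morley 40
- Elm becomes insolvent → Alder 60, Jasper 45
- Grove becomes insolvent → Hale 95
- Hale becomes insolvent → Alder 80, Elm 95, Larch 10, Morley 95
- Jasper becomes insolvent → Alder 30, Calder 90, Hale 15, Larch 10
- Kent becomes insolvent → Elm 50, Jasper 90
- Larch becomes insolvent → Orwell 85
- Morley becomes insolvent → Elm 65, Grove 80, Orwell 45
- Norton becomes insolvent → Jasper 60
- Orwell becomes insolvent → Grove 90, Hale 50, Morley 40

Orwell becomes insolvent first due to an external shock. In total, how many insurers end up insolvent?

Round 1 — Orwell becomes insolvent (initial).
  Grove: +90 → 90 ≥ 50
  Hale: +50 → 50 < 70
  Morley: +40 → 40 < 70
Round 2 — Grove becomes insolvent.
  Hale: +95 → 145 ≥ 70
Round 3 — Hale becomes insolvent.
  Alder: +80 → 80 ≥ 50
  Elm: +95 → 95 ≥ 60
  Larch: +10 → 10 < 120
  Morley: +95 → 135 ≥ 70
Round 4 — Alder, Elm, Morley become insolvent.
  Arden: +20 → 20 < 80
  Jasper: +45 → 45 < 80
  Larch: +85 → 95 < 120
No further insolvencies.

6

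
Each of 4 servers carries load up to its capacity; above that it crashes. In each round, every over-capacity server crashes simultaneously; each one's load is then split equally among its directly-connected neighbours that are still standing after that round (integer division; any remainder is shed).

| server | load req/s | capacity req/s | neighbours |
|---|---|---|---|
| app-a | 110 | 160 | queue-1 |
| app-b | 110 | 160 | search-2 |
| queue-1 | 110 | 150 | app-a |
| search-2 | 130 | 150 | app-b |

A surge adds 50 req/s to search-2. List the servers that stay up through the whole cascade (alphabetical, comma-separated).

Round 1 — search-2 at 180 > 150. search-2 crashes.
  search-2 sheds 180 req/s to app-b: 180 each.
    app-b: 110+180 = 290 > 160
Round 2 — app-b crashes.
  app-b sheds 290 req/s: no online neighbours, lost.
No further crashes.

app-a, queue-1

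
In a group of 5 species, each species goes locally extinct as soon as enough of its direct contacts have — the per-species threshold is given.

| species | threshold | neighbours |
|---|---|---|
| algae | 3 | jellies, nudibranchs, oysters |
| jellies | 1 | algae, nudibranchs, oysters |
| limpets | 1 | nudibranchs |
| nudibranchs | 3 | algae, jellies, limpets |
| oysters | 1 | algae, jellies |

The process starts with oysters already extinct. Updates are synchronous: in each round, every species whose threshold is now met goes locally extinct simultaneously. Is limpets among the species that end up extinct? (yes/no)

no

Round 1 — oysters goes locally extinct (initial).
Round 2 — checking thresholds:
  algae: 1 of 3 neighbours < 3, not yet.
  jellies: 1 of 3 neighbours ≥ 1, goes locally extinct.
Round 3 — no new extinctions; cascade stops.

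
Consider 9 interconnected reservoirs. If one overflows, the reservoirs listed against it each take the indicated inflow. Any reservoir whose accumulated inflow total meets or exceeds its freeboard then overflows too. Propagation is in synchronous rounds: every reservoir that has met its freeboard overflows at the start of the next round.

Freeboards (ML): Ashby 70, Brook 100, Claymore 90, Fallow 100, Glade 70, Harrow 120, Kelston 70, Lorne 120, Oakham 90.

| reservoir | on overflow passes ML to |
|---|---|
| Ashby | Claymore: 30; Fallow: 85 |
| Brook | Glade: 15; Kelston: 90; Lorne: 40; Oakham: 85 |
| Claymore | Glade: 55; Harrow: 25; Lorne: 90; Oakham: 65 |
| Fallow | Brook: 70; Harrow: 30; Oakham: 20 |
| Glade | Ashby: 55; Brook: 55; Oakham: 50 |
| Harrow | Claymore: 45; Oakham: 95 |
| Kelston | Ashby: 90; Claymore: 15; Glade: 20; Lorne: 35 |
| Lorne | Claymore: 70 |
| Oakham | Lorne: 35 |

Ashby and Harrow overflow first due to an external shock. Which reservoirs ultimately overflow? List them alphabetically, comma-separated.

Round 1 — Ashby, Harrow overflow (initial).
  Claymore: +30+45 → 75 < 90
  Fallow: +85 → 85 < 100
  Oakham: +95 → 95 ≥ 90
Round 2 — Oakham overflows.
  Lorne: +35 → 35 < 120
No further overflows.

Ashby, Harrow, Oakham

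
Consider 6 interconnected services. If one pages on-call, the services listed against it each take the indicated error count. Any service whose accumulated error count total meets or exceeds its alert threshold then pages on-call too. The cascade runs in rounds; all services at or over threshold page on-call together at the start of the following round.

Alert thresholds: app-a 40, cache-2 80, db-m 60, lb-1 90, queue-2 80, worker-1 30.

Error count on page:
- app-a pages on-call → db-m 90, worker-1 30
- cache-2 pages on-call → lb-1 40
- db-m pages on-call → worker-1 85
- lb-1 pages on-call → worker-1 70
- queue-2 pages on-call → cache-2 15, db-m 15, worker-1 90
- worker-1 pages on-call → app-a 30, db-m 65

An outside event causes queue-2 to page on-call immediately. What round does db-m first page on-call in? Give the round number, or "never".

3

Round 1 — queue-2 pages on-call (initial).
  cache-2: +15 → 15 < 80
  db-m: +15 → 15 < 60
  worker-1: +90 → 90 ≥ 30
Round 2 — worker-1 pages on-call.
  app-a: +30 → 30 < 40
  db-m: +65 → 80 ≥ 60
Round 3 — db-m pages on-call.
No further pages.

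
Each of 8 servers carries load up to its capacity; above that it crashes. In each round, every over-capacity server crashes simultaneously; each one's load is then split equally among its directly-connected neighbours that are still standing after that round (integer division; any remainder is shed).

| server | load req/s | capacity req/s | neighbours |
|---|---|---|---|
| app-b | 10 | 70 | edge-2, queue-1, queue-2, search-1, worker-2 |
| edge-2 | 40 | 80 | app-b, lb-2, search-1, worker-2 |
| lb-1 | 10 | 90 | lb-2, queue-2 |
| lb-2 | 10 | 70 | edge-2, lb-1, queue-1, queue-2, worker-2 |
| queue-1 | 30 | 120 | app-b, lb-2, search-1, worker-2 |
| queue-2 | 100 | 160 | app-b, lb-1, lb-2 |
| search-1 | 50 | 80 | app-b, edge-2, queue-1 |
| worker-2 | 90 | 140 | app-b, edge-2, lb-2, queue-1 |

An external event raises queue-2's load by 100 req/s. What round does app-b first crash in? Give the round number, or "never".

Round 1 — queue-2 at 200 > 160. queue-2 crashes.
  queue-2 sheds 200 req/s to app-b, lb-1, lb-2: 66 each (2 lost).
    app-b: 10+66 = 76 > 70
    lb-1: 10+66 = 76 ≤ 90
    lb-2: 10+66 = 76 > 70
Round 2 — app-b, lb-2 crash.
  app-b sheds 76 req/s to edge-2, queue-1, search-1, worker-2: 19 each.
    edge-2: 40+19 = 59 ≤ 80
    queue-1: 30+19 = 49 ≤ 120
    search-1: 50+19 = 69 ≤ 80
    worker-2: 90+19 = 109 ≤ 140
  lb-2 sheds 76 req/s to edge-2, lb-1, queue-1, worker-2: 19 each.
    edge-2: 59+19 = 78 ≤ 80
    lb-1: 76+19 = 95 > 90
    queue-1: 49+19 = 68 ≤ 120
    worker-2: 109+19 = 128 ≤ 140
Round 3 — lb-1 crashes.
  lb-1 sheds 95 req/s: no online neighbours, lost.
No further crashes.

2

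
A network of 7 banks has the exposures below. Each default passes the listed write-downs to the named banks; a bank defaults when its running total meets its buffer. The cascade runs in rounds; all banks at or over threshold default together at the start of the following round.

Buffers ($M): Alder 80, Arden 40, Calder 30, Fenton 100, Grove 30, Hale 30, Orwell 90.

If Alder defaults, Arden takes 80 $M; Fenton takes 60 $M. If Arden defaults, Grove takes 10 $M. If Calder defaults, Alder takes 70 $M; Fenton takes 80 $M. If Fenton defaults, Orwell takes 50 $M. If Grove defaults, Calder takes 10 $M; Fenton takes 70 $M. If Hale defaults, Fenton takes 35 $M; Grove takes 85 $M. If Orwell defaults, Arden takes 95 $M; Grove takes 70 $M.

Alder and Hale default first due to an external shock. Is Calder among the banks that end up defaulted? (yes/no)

no

Round 1 — Alder, Hale default (initial).
  Arden: +80 → 80 ≥ 40
  Fenton: +60+35 → 95 < 100
  Grove: +85 → 85 ≥ 30
Round 2 — Arden, Grove default.
  Calder: +10 → 10 < 30
  Fenton: +70 → 165 ≥ 100
Round 3 — Fenton defaults.
  Orwell: +50 → 50 < 90
No further defaults.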